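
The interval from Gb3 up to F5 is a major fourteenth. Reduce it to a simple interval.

major 7th

Take out an octave (7 from the number): 14 − 7 = 7.
Quality carries through unchanged, so the simple form is a major seventh.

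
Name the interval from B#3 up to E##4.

B to E spans four letter names (B-C-D-E): a fourth.
B#3 to E##4 spans 6 semitones — one semitone wider than the perfect fourth (5) — giving an augmented fourth.

augmented fourth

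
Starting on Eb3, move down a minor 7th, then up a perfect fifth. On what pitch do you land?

C3

Eb3 down a minor seventh → F2 (10 semitones).
F2 up a perfect fifth → C3 (7 semitones).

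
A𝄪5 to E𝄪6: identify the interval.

A to E spans five letter names (A-B-C-D-E): a fifth.
A##5 to E##6 is 7 semitones, matching the perfect fifth exactly, so the quality is perfect.

perfect fifth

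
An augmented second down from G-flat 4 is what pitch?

Counting two letter names down from G lands on F.
An augmented second is 3 semitones; 3 semitones down from Gb4 gives Fbb4.

F-double-flat 4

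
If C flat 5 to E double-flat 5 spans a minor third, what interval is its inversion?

M6

Inverted interval numbers add to nine, so a third pairs with a sixth (3 + 6 = 9).
Quality inverts too: minor becomes major. That makes the inversion a major sixth.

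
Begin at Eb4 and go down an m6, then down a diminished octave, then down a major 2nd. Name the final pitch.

Eb4 down a minor sixth → G3 (8 semitones).
G3 down a diminished octave → G#2 (11 semitones).
A major second down from G#2 is F#2.

F#2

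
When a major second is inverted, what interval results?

m7

Inverted interval numbers add to nine, so a second pairs with a seventh (2 + 7 = 9).
Quality inverts too: major becomes minor. That makes the inversion a minor seventh.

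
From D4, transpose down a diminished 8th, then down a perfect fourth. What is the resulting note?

A#2

D4 down a diminished octave → D#3 (11 semitones).
A perfect fourth down from D#3 is A#2.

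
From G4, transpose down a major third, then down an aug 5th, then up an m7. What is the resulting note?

G4 down a major third → Eb4 (4 semitones).
Down an augmented fifth from Eb4: Abb3 (8 semitones down).
Up a minor seventh from Abb3: Gbb4 (10 semitones up).

Gbb4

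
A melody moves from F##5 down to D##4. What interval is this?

Descending from F##5 to D##4 is the same interval as ascending D##4 to F##5.
D to F spans three letter names (D-E-F), plus an octave — that makes it a tenth of some quality.
D##4 to F##5 is 15 semitones, a half step short of the major tenth (16), so this is minor.
(Equivalently, a compound minor third: a minor third plus an octave.)

m10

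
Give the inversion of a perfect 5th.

P4

The rule of nine gives the new number: 9 − 5 = 4, so a fifth becomes a fourth.
The quality also flips — perfect stays perfect — giving a perfect fourth.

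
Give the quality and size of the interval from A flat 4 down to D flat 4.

Descending from Ab4 to Db4 is the same interval as ascending Db4 to Ab4.
D to A spans five letter names (D-E-F-G-A), so the interval is some kind of fifth.
Db4 to Ab4 is 7 semitones, matching the perfect fifth exactly, so the quality is perfect.

P5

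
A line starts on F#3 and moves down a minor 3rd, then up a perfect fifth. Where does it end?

A#3

Down a minor third from F#3: D#3 (3 semitones down).
D#3 up a perfect fifth → A#3 (7 semitones).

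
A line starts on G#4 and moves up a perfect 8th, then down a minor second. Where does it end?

F##5

Up a perfect octave from G#4: G#5 (12 semitones up).
Down a minor second from G#5: F##5 (1 semitone down).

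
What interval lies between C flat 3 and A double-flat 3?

minor sixth

C to A spans six letter names (C-D-E-F-G-A): a sixth.
Cb3 to Abb3 is 8 semitones, a half step short of the major sixth (9), so this is minor.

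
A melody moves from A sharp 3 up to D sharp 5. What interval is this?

P11

A to D spans four letter names (A-B-C-D), plus an octave, so the interval is some kind of eleventh.
The perfect eleventh spans 17 semitones, and A#3 to D#5 is exactly 17 semitones — so this is a perfect eleventh.
(Equivalently, a compound perfect fourth: a perfect fourth plus an octave.)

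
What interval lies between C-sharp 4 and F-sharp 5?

C to F spans four letter names (C-D-E-F), plus an octave — that makes it an eleventh of some quality.
The perfect eleventh spans 17 semitones, and C#4 to F#5 is exactly 17 semitones — so this is a perfect eleventh.
(Equivalently, a compound perfect fourth: a perfect fourth plus an octave.)

perfect eleventh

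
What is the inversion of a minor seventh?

major 2nd

Interval numbers invert to sum to nine: 7 + 2 = 9, so a seventh inverts to a second.
And minor becomes major under inversion, so we get a major second.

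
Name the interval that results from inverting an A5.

The rule of nine gives the new number: 9 − 5 = 4, so a fifth becomes a fourth.
And augmented becomes diminished under inversion, so we get a diminished fourth.

d4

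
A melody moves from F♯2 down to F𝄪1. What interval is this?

diminished 8th

Descending from F#2 to F##1 is the same interval as ascending F##1 to F#2.
F to F is the same letter name, plus an octave — that makes it an octave of some quality.
The perfect octave is 12 semitones; here we have 11, one semitone narrower: diminished.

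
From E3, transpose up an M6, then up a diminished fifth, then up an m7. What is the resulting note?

Up a major sixth from E3: C#4 (9 semitones up).
A diminished fifth up from C#4 is G4.
G4 up a minor seventh → F5 (10 semitones).

F5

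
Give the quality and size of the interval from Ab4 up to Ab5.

A to A is the same letter name, plus an octave: an octave.
Counting semitones, Ab4→Ab5 is 12, which is the perfect octave.

P8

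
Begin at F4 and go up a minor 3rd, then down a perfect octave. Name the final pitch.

F4 up a minor third → Ab4 (3 semitones).
Down a perfect octave from Ab4: Ab3 (12 semitones down).

Ab3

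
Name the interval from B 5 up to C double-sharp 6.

B to C spans two letter names (B-C), so the interval is some kind of second.
B5 to C##6 spans 3 semitones — one semitone wider than the major second (2) — giving an augmented second.

augmented 2nd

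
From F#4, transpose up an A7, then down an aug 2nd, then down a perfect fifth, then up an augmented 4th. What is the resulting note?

C##5

Up an augmented seventh from F#4: E##5 (12 semitones up).
Down an augmented second from E##5: D#5 (3 semitones down).
D#5 down a perfect fifth → G#4 (7 semitones).
An augmented fourth up from G#4 is C##5.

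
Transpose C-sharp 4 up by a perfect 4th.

The fourth takes the letter from C up to F.
A perfect fourth spans 5 semitones, so from C#4 the target pitch is F#4.

F-sharp 4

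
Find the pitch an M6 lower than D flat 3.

F flat 2

The sixth takes the letter from D down to F.
A major sixth spans 9 semitones, so from Db3 the target pitch is Fb2.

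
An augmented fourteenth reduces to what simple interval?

Subtracting seven from the interval number removes an octave: 14 − 7 = 7.
So an augmented fourteenth is an octave plus an augmented seventh. The quality is unchanged.

A7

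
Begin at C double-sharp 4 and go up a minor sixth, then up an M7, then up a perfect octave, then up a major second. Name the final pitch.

C##4 up a minor sixth → A#4 (8 semitones).
Up a major seventh from A#4: G##5 (11 semitones up).
G##5 up a perfect octave → G##6 (12 semitones).
A major second up from G##6 is A##6.

A double-sharp 6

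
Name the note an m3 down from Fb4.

Db4

Three letter names down from F: D.
Moving 3 semitones down from Fb4 (the size of a minor third) reaches Db4.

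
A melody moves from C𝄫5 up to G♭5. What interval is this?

augmented fifth

C to G spans five letter names (C-D-E-F-G): a fifth.
Cbb5 to Gb5 spans 8 semitones — one semitone wider than the perfect fifth (7) — giving an augmented fifth.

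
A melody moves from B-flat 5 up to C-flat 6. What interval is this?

B to C spans two letter names (B-C), so the interval is some kind of second.
A major second would be 2 semitones, but Bb5 to Cb6 is 1 — one semitone narrower, making it a minor second.

minor second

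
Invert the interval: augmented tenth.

First reduce the compound augmented tenth to its simple form, an augmented third.
Inverted interval numbers add to nine, so a third pairs with a sixth (3 + 6 = 9).
And augmented becomes diminished under inversion, so we get a diminished sixth.

diminished 6th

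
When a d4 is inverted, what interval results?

A5

Inverted interval numbers add to nine, so a fourth pairs with a fifth (4 + 5 = 9).
And diminished becomes augmented under inversion, so we get an augmented fifth.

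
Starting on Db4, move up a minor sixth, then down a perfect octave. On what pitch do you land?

Bbb3

A minor sixth up from Db4 is Bbb4.
Bbb4 down a perfect octave → Bbb3 (12 semitones).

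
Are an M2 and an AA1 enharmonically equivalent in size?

Yes

A major second = 2 semitones = a doubly augmented unison; enharmonically equal.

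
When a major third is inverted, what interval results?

The rule of nine gives the new number: 9 − 3 = 6, so a third becomes a sixth.
And major becomes minor under inversion, so we get a minor sixth.

minor sixth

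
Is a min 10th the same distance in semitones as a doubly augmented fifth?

15 semitones (minor tenth) vs 9 semitones (doubly augmented fifth): not equal.

No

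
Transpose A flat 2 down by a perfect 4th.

E flat 2

Counting four letter names down from A lands on E.
Moving 5 semitones down from Ab2 (the size of a perfect fourth) reaches Eb2.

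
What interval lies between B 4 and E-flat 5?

B to E spans four letter names (B-C-D-E), so the interval is some kind of fourth.
The perfect fourth is 5 semitones; here we have 4, one semitone narrower: diminished.

diminished 4th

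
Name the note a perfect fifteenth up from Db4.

Db6

The letter stays D (same as the start), shifted two octaves up.
Moving 24 semitones up from Db4 (the size of a perfect fifteenth) reaches Db6.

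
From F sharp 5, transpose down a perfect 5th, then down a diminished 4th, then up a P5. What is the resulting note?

C double-sharp 5

A perfect fifth down from F#5 is B4.
B4 down a diminished fourth → F##4 (4 semitones).
F##4 up a perfect fifth → C##5 (7 semitones).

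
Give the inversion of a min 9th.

major seventh

First reduce the compound minor ninth to its simple form, a minor second.
Interval numbers invert to sum to nine: 2 + 7 = 9, so a second inverts to a seventh.
Quality inverts too: minor becomes major. That makes the inversion a major seventh.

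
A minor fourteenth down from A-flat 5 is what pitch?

Counting seven letter names plus an octave down from A lands on B.
A minor fourteenth is 22 semitones; 22 semitones down from Ab5 gives Bb3.

B-flat 3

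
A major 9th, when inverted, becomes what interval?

m7

First reduce the compound major ninth to its simple form, a major second.
Inverted interval numbers add to nine, so a second pairs with a seventh (2 + 7 = 9).
And major becomes minor under inversion, so we get a minor seventh.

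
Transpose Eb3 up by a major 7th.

D4

The seventh takes the letter from E up to D.
A major seventh spans 11 semitones, so from Eb3 the target pitch is D4.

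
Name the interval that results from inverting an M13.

m3

First reduce the compound major thirteenth to its simple form, a major sixth.
Inverted interval numbers add to nine, so a sixth pairs with a third (6 + 3 = 9).
Quality inverts too: major becomes minor. That makes the inversion a minor third.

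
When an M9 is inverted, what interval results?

First reduce the compound major ninth to its simple form, a major second.
The rule of nine gives the new number: 9 − 2 = 7, so a second becomes a seventh.
Quality inverts too: major becomes minor. That makes the inversion a minor seventh.

minor 7th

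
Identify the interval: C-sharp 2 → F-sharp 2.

C to F spans four letter names (C-D-E-F): a fourth.
C#2 to F#2 is 5 semitones, matching the perfect fourth exactly, so the quality is perfect.

perfect fourth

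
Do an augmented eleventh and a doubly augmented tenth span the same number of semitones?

Both span 18 semitones: an augmented eleventh and a doubly augmented tenth are the same chromatic distance.

Yes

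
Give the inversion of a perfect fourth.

perfect fifth

Inverted interval numbers add to nine, so a fourth pairs with a fifth (4 + 5 = 9).
Quality inverts too: perfect stays perfect. That makes the inversion a perfect fifth.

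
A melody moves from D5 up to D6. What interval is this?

D to D is the same letter name, plus an octave — that makes it an octave of some quality.
D5 to D6 is 12 semitones, matching the perfect octave exactly, so the quality is perfect.

perfect octave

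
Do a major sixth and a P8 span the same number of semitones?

No

9 semitones (major sixth) vs 12 semitones (perfect octave): not equal.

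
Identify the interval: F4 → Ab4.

minor third

F to A spans three letter names (F-G-A) — that makes it a third of some quality.
A major third would be 4 semitones, but F4 to Ab4 is 3 — one semitone narrower, making it a minor third.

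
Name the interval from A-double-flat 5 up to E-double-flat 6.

P5

A to E spans five letter names (A-B-C-D-E) — that makes it a fifth of some quality.
Abb5 to Ebb6 is 7 semitones, matching the perfect fifth exactly, so the quality is perfect.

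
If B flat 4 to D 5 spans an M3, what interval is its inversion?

The rule of nine gives the new number: 9 − 3 = 6, so a third becomes a sixth.
The quality also flips — major becomes minor — giving a minor sixth.

m6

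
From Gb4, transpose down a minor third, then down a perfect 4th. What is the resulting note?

Gb4 down a minor third → Eb4 (3 semitones).
Down a perfect fourth from Eb4: Bb3 (5 semitones down).

Bb3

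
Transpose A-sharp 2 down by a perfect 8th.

A-sharp 1

For an octave the letter name doesn't change: still A, an octave down.
A perfect octave spans 12 semitones, so from A#2 the target pitch is A#1.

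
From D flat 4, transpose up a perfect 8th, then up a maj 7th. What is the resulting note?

A perfect octave up from Db4 is Db5.
Up a major seventh from Db5: C6 (11 semitones up).

C 6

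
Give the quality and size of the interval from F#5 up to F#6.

P8

F to F is the same letter name, plus an octave: an octave.
Counting semitones, F#5→F#6 is 12, which is the perfect octave.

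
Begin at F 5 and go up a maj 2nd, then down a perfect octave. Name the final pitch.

F5 up a major second → G5 (2 semitones).
Down a perfect octave from G5: G4 (12 semitones down).

G 4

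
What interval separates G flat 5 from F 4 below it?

m9

Descending from Gb5 to F4 is the same interval as ascending F4 to Gb5.
F to G spans two letter names (F-G), plus an octave — that makes it a ninth of some quality.
A major ninth would be 14 semitones, but F4 to Gb5 is 13 — one semitone narrower, making it a minor ninth.
(Equivalently, a compound minor second: a minor second plus an octave.)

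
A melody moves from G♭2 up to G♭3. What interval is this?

G to G is the same letter name, plus an octave, so the interval is some kind of octave.
The perfect octave spans 12 semitones, and Gb2 to Gb3 is exactly 12 semitones — so this is a perfect octave.

perfect 8th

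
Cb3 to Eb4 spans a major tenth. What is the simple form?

Each octave removed subtracts seven from the number: 10 − 7 = 3.
That makes a major tenth a compound major third — an octave plus a major third.

major third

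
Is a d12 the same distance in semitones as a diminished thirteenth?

A diminished twelfth spans 18 semitones; a diminished thirteenth spans 19 semitones. They differ by 1.

No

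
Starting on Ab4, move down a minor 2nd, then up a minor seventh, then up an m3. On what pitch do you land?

Ab4 down a minor second → G4 (1 semitone).
Up a minor seventh from G4: F5 (10 semitones up).
A minor third up from F5 is Ab5.

Ab5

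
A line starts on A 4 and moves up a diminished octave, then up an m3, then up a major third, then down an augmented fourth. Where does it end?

A diminished octave up from A4 is Ab5.
A minor third up from Ab5 is Cb6.
Cb6 up a major third → Eb6 (4 semitones).
An augmented fourth down from Eb6 is Bbb5.

B double-flat 5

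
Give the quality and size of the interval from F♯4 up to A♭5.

F to A spans three letter names (F-G-A), plus an octave: a tenth.
The major tenth is 16 semitones; here we have 14, two semitones narrower: diminished.
(Equivalently, a compound diminished third: a diminished third plus an octave.)

diminished tenth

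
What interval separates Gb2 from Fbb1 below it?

Descending from Gb2 to Fbb1 is the same interval as ascending Fbb1 to Gb2.
F to G spans two letter names (F-G), plus an octave: a ninth.
The major ninth is 14 semitones; here we have 15, one semitone wider: augmented.
(Equivalently, a compound augmented second: an augmented second plus an octave.)

augmented ninth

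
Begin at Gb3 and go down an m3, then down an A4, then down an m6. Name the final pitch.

Db2

Down a minor third from Gb3: Eb3 (3 semitones down).
Eb3 down an augmented fourth → Bbb2 (6 semitones).
Bbb2 down a minor sixth → Db2 (8 semitones).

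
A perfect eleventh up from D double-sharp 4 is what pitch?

Counting four letter names plus an octave up from D lands on G.
A perfect eleventh spans 17 semitones, so from D##4 the target pitch is G##5.

G double-sharp 5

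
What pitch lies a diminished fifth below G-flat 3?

C 3

The fifth takes the letter from G down to C.
A diminished fifth is 6 semitones; 6 semitones down from Gb3 gives C3.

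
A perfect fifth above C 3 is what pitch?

G 3

Counting five letter names up from C lands on G.
A perfect fifth is 7 semitones; 7 semitones up from C3 gives G3.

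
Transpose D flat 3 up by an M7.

C 4

Seven letter names up from D: C.
A major seventh is 11 semitones; 11 semitones up from Db3 gives C4.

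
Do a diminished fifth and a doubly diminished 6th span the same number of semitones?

A diminished fifth = 6 semitones = a doubly diminished sixth; enharmonically equal.

Yes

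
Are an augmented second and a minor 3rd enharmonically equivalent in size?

Yes

An augmented second spans 3 semitones, and a minor third also spans 3 semitones — they're enharmonic.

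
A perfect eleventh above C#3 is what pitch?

Counting four letter names plus an octave up from C lands on F.
Moving 17 semitones up from C#3 (the size of a perfect eleventh) reaches F#4.

F#4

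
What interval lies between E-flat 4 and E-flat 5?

E to E is the same letter name, plus an octave, so the interval is some kind of octave.
The perfect octave spans 12 semitones, and Eb4 to Eb5 is exactly 12 semitones — so this is a perfect octave.

P8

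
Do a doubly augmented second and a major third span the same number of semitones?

A doubly augmented second spans 4 semitones, and a major third also spans 4 semitones — they're enharmonic.

Yes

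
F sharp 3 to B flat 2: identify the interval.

augmented fifth

Descending from F#3 to Bb2 is the same interval as ascending Bb2 to F#3.
B to F spans five letter names (B-C-D-E-F) — that makes it a fifth of some quality.
The perfect fifth is 7 semitones; here we have 8, one semitone wider: augmented.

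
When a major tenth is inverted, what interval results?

m6

First reduce the compound major tenth to its simple form, a major third.
Interval numbers invert to sum to nine: 3 + 6 = 9, so a third inverts to a sixth.
And major becomes minor under inversion, so we get a minor sixth.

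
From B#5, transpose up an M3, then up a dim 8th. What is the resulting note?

D#7

Up a major third from B#5: D##6 (4 semitones up).
D##6 up a diminished octave → D#7 (11 semitones).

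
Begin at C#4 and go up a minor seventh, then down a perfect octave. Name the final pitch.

C#4 up a minor seventh → B4 (10 semitones).
Down a perfect octave from B4: B3 (12 semitones down).

B3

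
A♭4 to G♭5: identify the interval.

minor 7th

A to G spans seven letter names (A-B-C-D-E-F-G) — that makes it a seventh of some quality.
Ab4 to Gb5 is 10 semitones, a half step short of the major seventh (11), so this is minor.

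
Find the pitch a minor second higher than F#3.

Two letter names up from F: G.
A minor second spans 1 semitone, so from F#3 the target pitch is G3.

G3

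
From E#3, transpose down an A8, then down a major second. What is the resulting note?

An augmented octave down from E#3 is E2.
A major second down from E2 is D2.

D2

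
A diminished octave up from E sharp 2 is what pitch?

An octave keeps the letter name E, an octave up from E.
Moving 11 semitones up from E#2 (the size of a diminished octave) reaches E3.

E 3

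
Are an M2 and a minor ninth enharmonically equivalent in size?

A major second is 2 semitones but a minor ninth is 13 semitones — different sizes.

No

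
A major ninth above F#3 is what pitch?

G#4

The ninth's letter: F up two letter names plus an octave → G.
A major ninth is 14 semitones; 14 semitones up from F#3 gives G#4.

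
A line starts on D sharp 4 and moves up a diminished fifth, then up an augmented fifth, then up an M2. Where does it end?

A diminished fifth up from D#4 is A4.
A4 up an augmented fifth → E#5 (8 semitones).
A major second up from E#5 is F##5.

F double-sharp 5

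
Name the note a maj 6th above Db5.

The sixth takes the letter from D up to B.
A major sixth spans 9 semitones, so from Db5 the target pitch is Bb5.

Bb5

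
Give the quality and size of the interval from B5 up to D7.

B to D spans three letter names (B-C-D), plus an octave — that makes it a tenth of some quality.
At 15 semitones, B5→D7 falls one short of a major tenth: minor.
(Equivalently, a compound minor third: a minor third plus an octave.)

m10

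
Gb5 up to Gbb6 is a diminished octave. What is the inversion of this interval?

Interval numbers invert to sum to nine: 8 + 1 = 9, so an octave inverts to a unison.
The quality also flips — diminished becomes augmented — giving an augmented unison.

A1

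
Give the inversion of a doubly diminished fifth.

doubly augmented 4th

Interval numbers invert to sum to nine: 5 + 4 = 9, so a fifth inverts to a fourth.
The quality also flips — doubly diminished becomes doubly augmented — giving a doubly augmented fourth.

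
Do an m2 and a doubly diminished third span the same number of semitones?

Both span 1 semitone: a minor second and a doubly diminished third are the same chromatic distance.

Yes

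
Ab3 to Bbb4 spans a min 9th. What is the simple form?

minor second

Subtracting seven from the interval number removes an octave: 9 − 7 = 2.
Quality carries through unchanged, so the simple form is a minor second.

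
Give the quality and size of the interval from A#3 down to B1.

major 14th

Descending from A#3 to B1 is the same interval as ascending B1 to A#3.
B to A spans seven letter names (B-C-D-E-F-G-A), plus an octave, so the interval is some kind of fourteenth.
B1 to A#3 is 23 semitones, matching the major fourteenth exactly, so the quality is major.
(Equivalently, a compound major seventh: a major seventh plus an octave.)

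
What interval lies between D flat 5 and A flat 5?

perfect 5th

D to A spans five letter names (D-E-F-G-A), so the interval is some kind of fifth.
Counting semitones, Db5→Ab5 is 7, which is the perfect fifth.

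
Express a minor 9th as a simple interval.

Take out an octave (7 from the number): 9 − 7 = 2.
Quality carries through unchanged, so the simple form is a minor second.

minor second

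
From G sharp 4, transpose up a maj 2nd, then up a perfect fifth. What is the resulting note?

E sharp 5

Up a major second from G#4: A#4 (2 semitones up).
A#4 up a perfect fifth → E#5 (7 semitones).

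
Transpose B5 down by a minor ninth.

Counting two letter names plus an octave down from B lands on A.
A minor ninth is 13 semitones; 13 semitones down from B5 gives A#4.

A#4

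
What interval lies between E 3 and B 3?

P5

E to B spans five letter names (E-F-G-A-B), so the interval is some kind of fifth.
E3 to B3 is 7 semitones, matching the perfect fifth exactly, so the quality is perfect.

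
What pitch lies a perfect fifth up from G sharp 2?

The fifth takes the letter from G up to D.
A perfect fifth is 7 semitones; 7 semitones up from G#2 gives D#3.

D sharp 3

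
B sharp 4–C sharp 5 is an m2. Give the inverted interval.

Interval numbers invert to sum to nine: 2 + 7 = 9, so a second inverts to a seventh.
And minor becomes major under inversion, so we get a major seventh.

major 7th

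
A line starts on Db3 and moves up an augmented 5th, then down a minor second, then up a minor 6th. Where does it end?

E4

Up an augmented fifth from Db3: A3 (8 semitones up).
A3 down a minor second → G#3 (1 semitone).
G#3 up a minor sixth → E4 (8 semitones).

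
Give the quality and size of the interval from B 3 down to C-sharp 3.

minor seventh

Descending from B3 to C#3 is the same interval as ascending C#3 to B3.
C to B spans seven letter names (C-D-E-F-G-A-B) — that makes it a seventh of some quality.
At 10 semitones, C#3→B3 falls one short of a major seventh: minor.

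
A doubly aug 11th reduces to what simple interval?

doubly augmented 4th

Each octave removed subtracts seven from the number: 11 − 7 = 4.
That makes a doubly augmented eleventh a compound doubly augmented fourth — an octave plus a doubly augmented fourth.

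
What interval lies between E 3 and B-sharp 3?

E to B spans five letter names (E-F-G-A-B): a fifth.
E3 to B#3 spans 8 semitones — one semitone wider than the perfect fifth (7) — giving an augmented fifth.

augmented fifth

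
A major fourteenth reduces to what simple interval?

major 7th

Each octave removed subtracts seven from the number: 14 − 7 = 7.
So a major fourteenth is an octave plus a major seventh. The quality is unchanged.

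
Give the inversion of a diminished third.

Inverted interval numbers add to nine, so a third pairs with a sixth (3 + 6 = 9).
The quality also flips — diminished becomes augmented — giving an augmented sixth.

A6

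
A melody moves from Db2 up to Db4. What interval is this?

D to D is the same letter name, plus 2 octaves — that makes it a fifteenth of some quality.
Counting semitones, Db2→Db4 is 24, which is the perfect fifteenth.
(Equivalently, a compound perfect octave: a perfect octave plus an octave.)

perfect fifteenth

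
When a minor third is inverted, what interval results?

major 6th

The rule of nine gives the new number: 9 − 3 = 6, so a third becomes a sixth.
And minor becomes major under inversion, so we get a major sixth.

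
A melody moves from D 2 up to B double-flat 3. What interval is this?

D to B spans six letter names (D-E-F-G-A-B), plus an octave, so the interval is some kind of thirteenth.
The major thirteenth is 21 semitones; here we have 19, two semitones narrower: diminished.
(Equivalently, a compound diminished sixth: a diminished sixth plus an octave.)

diminished thirteenth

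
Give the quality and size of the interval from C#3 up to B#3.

C to B spans seven letter names (C-D-E-F-G-A-B) — that makes it a seventh of some quality.
The major seventh spans 11 semitones, and C#3 to B#3 is exactly 11 semitones — so this is a major seventh.

major seventh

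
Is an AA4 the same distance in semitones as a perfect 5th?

Both span 7 semitones: a doubly augmented fourth and a perfect fifth are the same chromatic distance.

Yes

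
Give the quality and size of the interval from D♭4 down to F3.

minor sixth

Descending from Db4 to F3 is the same interval as ascending F3 to Db4.
F to D spans six letter names (F-G-A-B-C-D) — that makes it a sixth of some quality.
A major sixth would be 9 semitones, but F3 to Db4 is 8 — one semitone narrower, making it a minor sixth.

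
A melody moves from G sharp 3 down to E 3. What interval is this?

Descending from G#3 to E3 is the same interval as ascending E3 to G#3.
E to G spans three letter names (E-F-G): a third.
The major third spans 4 semitones, and E3 to G#3 is exactly 4 semitones — so this is a major third.

major third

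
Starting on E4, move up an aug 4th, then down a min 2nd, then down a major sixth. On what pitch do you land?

E4 up an augmented fourth → A#4 (6 semitones).
A#4 down a minor second → G##4 (1 semitone).
A major sixth down from G##4 is B#3.

B#3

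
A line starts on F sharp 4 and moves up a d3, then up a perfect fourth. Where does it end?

Up a diminished third from F#4: Ab4 (2 semitones up).
A perfect fourth up from Ab4 is Db5.

D flat 5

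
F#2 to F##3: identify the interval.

augmented octave

F to F is the same letter name, plus an octave — that makes it an octave of some quality.
A perfect octave would be 12 semitones; F#2 to F##3 is 13, one semitone wider, so the interval is augmented.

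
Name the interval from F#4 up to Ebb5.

doubly diminished seventh

F to E spans seven letter names (F-G-A-B-C-D-E): a seventh.
F#4 to Ebb5 spans 8 semitones — three semitones narrower than the major seventh (11) — giving a doubly diminished seventh.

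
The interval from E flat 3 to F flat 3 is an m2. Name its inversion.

major 7th

Inverted interval numbers add to nine, so a second pairs with a seventh (2 + 7 = 9).
Quality inverts too: minor becomes major. That makes the inversion a major seventh.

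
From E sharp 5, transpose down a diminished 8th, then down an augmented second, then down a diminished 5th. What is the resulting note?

G double-sharp 3

E#5 down a diminished octave → E##4 (11 semitones).
An augmented second down from E##4 is D#4.
D#4 down a diminished fifth → G##3 (6 semitones).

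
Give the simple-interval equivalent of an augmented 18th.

Subtracting seven from the interval number removes an octave: 18 − 14 = 4.
Quality carries through unchanged, so the simple form is an augmented fourth.

augmented fourth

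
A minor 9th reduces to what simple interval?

Each octave removed subtracts seven from the number: 9 − 7 = 2.
So a minor ninth is an octave plus a minor second. The quality is unchanged.

minor 2nd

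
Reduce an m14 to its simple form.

m7

Each octave removed subtracts seven from the number: 14 − 7 = 7.
Quality carries through unchanged, so the simple form is a minor seventh.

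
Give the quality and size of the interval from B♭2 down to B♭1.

Descending from Bb2 to Bb1 is the same interval as ascending Bb1 to Bb2.
B to B is the same letter name, plus an octave, so the interval is some kind of octave.
Bb1 to Bb2 is 12 semitones, matching the perfect octave exactly, so the quality is perfect.

perfect octave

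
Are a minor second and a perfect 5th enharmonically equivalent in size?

1 semitone (minor second) vs 7 semitones (perfect fifth): not equal.

No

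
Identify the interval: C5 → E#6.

C to E spans three letter names (C-D-E), plus an octave: a tenth.
C5 to E#6 spans 17 semitones — one semitone wider than the major tenth (16) — giving an augmented tenth.
(Equivalently, a compound augmented third: an augmented third plus an octave.)

augmented tenth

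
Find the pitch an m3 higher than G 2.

Counting three letter names up from G lands on B.
A minor third is 3 semitones; 3 semitones up from G2 gives Bb2.

B flat 2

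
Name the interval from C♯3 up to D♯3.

major second

C to D spans two letter names (C-D) — that makes it a second of some quality.
The major second spans 2 semitones, and C#3 to D#3 is exactly 2 semitones — so this is a major second.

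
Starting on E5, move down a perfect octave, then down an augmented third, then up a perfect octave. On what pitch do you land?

Cb5

Down a perfect octave from E5: E4 (12 semitones down).
Down an augmented third from E4: Cb4 (5 semitones down).
A perfect octave up from Cb4 is Cb5.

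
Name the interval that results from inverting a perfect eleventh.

First reduce the compound perfect eleventh to its simple form, a perfect fourth.
The rule of nine gives the new number: 9 − 4 = 5, so a fourth becomes a fifth.
Quality inverts too: perfect stays perfect. That makes the inversion a perfect fifth.

perfect 5th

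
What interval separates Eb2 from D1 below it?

minor 9th

Descending from Eb2 to D1 is the same interval as ascending D1 to Eb2.
D to E spans two letter names (D-E), plus an octave: a ninth.
A major ninth would be 14 semitones, but D1 to Eb2 is 13 — one semitone narrower, making it a minor ninth.
(Equivalently, a compound minor second: a minor second plus an octave.)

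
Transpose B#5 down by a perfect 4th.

F##5

The fourth takes the letter from B down to F.
A perfect fourth is 5 semitones; 5 semitones down from B#5 gives F##5.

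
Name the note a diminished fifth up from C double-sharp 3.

G sharp 3

Five letter names up from C: G.
Moving 6 semitones up from C##3 (the size of a diminished fifth) reaches G#3.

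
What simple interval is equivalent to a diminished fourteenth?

d7

Take out an octave (7 from the number): 14 − 7 = 7.
So a diminished fourteenth is an octave plus a diminished seventh. The quality is unchanged.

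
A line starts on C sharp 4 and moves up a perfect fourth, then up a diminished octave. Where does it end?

F 5

C#4 up a perfect fourth → F#4 (5 semitones).
Up a diminished octave from F#4: F5 (11 semitones up).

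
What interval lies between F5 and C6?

P5

F to C spans five letter names (F-G-A-B-C) — that makes it a fifth of some quality.
The perfect fifth spans 7 semitones, and F5 to C6 is exactly 7 semitones — so this is a perfect fifth.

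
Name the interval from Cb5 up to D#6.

C to D spans two letter names (C-D), plus an octave: a ninth.
A major ninth would be 14 semitones; Cb5 to D#6 is 16, two semitones wider, so the interval is doubly augmented.
(Equivalently, a compound doubly augmented second: a doubly augmented second plus an octave.)

doubly augmented ninth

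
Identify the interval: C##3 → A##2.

m3

Descending from C##3 to A##2 is the same interval as ascending A##2 to C##3.
A to C spans three letter names (A-B-C) — that makes it a third of some quality.
At 3 semitones, A##2→C##3 falls one short of a major third: minor.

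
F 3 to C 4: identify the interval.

F to C spans five letter names (F-G-A-B-C), so the interval is some kind of fifth.
Counting semitones, F3→C4 is 7, which is the perfect fifth.

P5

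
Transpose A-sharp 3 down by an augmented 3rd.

Three letter names down from A: F.
Moving 5 semitones down from A#3 (the size of an augmented third) reaches F3.

F 3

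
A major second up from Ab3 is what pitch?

Two letter names up from A: B.
A major second spans 2 semitones, so from Ab3 the target pitch is Bb3.

Bb3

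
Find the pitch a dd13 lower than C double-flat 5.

E 3

Six letters down from C (plus an octave) reaches E.
Moving 18 semitones down from Cbb5 (the size of a doubly diminished thirteenth) reaches E3.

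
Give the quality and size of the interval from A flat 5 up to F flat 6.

m6

A to F spans six letter names (A-B-C-D-E-F): a sixth.
Ab5 to Fb6 is 8 semitones, a half step short of the major sixth (9), so this is minor.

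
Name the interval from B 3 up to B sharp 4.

B to B is the same letter name, plus an octave — that makes it an octave of some quality.
The perfect octave is 12 semitones; here we have 13, one semitone wider: augmented.

augmented octave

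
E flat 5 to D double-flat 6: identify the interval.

diminished 7th

E to D spans seven letter names (E-F-G-A-B-C-D), so the interval is some kind of seventh.
A major seventh would be 11 semitones; Eb5 to Dbb6 is 9, two semitones narrower, so the interval is diminished.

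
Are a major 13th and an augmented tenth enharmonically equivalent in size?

21 semitones (major thirteenth) vs 17 semitones (augmented tenth): not equal.

No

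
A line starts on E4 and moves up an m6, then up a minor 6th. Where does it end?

Up a minor sixth from E4: C5 (8 semitones up).
A minor sixth up from C5 is Ab5.

Ab5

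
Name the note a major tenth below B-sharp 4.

Counting three letter names plus an octave down from B lands on G.
A major tenth is 16 semitones; 16 semitones down from B#4 gives G#3.

G-sharp 3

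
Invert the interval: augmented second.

diminished seventh

The rule of nine gives the new number: 9 − 2 = 7, so a second becomes a seventh.
And augmented becomes diminished under inversion, so we get a diminished seventh.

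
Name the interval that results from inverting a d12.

augmented fourth

First reduce the compound diminished twelfth to its simple form, a diminished fifth.
Inverted interval numbers add to nine, so a fifth pairs with a fourth (5 + 4 = 9).
Quality inverts too: diminished becomes augmented. That makes the inversion an augmented fourth.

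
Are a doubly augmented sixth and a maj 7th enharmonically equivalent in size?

A doubly augmented sixth spans 11 semitones, and a major seventh also spans 11 semitones — they're enharmonic.

Yes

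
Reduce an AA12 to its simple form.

doubly augmented 5th

Take out an octave (7 from the number): 12 − 7 = 5.
So a doubly augmented twelfth is an octave plus a doubly augmented fifth. The quality is unchanged.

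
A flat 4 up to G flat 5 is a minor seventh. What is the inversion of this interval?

major second

Interval numbers invert to sum to nine: 7 + 2 = 9, so a seventh inverts to a second.
The quality also flips — minor becomes major — giving a major second.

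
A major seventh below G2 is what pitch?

Counting seven letter names down from G lands on A.
A major seventh spans 11 semitones, so from G2 the target pitch is Ab1.

Ab1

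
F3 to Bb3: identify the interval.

perfect fourth

F to B spans four letter names (F-G-A-B) — that makes it a fourth of some quality.
Counting semitones, F3→Bb3 is 5, which is the perfect fourth.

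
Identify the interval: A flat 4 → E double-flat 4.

A4

Descending from Ab4 to Ebb4 is the same interval as ascending Ebb4 to Ab4.
E to A spans four letter names (E-F-G-A): a fourth.
Ebb4 to Ab4 spans 6 semitones — one semitone wider than the perfect fourth (5) — giving an augmented fourth.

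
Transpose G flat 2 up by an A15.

The letter stays G (same as the start), shifted two octaves up.
An augmented fifteenth spans 25 semitones, so from Gb2 the target pitch is G4.

G 4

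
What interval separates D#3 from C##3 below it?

Descending from D#3 to C##3 is the same interval as ascending C##3 to D#3.
C to D spans two letter names (C-D), so the interval is some kind of second.
C##3 to D#3 is 1 semitone, a half step short of the major second (2), so this is minor.

minor second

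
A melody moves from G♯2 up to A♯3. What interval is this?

M9

G to A spans two letter names (G-A), plus an octave, so the interval is some kind of ninth.
G#2 to A#3 is 14 semitones, matching the major ninth exactly, so the quality is major.
(Equivalently, a compound major second: a major second plus an octave.)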